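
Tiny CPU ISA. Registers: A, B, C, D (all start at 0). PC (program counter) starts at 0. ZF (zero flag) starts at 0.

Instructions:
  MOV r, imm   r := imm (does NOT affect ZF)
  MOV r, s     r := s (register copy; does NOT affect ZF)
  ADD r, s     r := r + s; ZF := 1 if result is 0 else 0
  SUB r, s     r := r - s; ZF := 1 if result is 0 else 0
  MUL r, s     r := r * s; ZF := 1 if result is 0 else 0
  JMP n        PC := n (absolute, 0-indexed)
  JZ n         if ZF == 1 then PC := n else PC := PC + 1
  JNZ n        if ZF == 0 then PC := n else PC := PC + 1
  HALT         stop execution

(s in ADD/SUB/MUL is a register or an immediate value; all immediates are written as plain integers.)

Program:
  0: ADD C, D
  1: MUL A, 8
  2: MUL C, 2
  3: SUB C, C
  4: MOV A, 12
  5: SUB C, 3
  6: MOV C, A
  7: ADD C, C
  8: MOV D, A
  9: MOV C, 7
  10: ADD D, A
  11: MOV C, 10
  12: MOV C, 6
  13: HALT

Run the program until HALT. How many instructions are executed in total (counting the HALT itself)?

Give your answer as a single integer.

Answer: 14

Derivation:
Step 1: PC=0 exec 'ADD C, D'. After: A=0 B=0 C=0 D=0 ZF=1 PC=1
Step 2: PC=1 exec 'MUL A, 8'. After: A=0 B=0 C=0 D=0 ZF=1 PC=2
Step 3: PC=2 exec 'MUL C, 2'. After: A=0 B=0 C=0 D=0 ZF=1 PC=3
Step 4: PC=3 exec 'SUB C, C'. After: A=0 B=0 C=0 D=0 ZF=1 PC=4
Step 5: PC=4 exec 'MOV A, 12'. After: A=12 B=0 C=0 D=0 ZF=1 PC=5
Step 6: PC=5 exec 'SUB C, 3'. After: A=12 B=0 C=-3 D=0 ZF=0 PC=6
Step 7: PC=6 exec 'MOV C, A'. After: A=12 B=0 C=12 D=0 ZF=0 PC=7
Step 8: PC=7 exec 'ADD C, C'. After: A=12 B=0 C=24 D=0 ZF=0 PC=8
Step 9: PC=8 exec 'MOV D, A'. After: A=12 B=0 C=24 D=12 ZF=0 PC=9
Step 10: PC=9 exec 'MOV C, 7'. After: A=12 B=0 C=7 D=12 ZF=0 PC=10
Step 11: PC=10 exec 'ADD D, A'. After: A=12 B=0 C=7 D=24 ZF=0 PC=11
Step 12: PC=11 exec 'MOV C, 10'. After: A=12 B=0 C=10 D=24 ZF=0 PC=12
Step 13: PC=12 exec 'MOV C, 6'. After: A=12 B=0 C=6 D=24 ZF=0 PC=13
Step 14: PC=13 exec 'HALT'. After: A=12 B=0 C=6 D=24 ZF=0 PC=13 HALTED
Total instructions executed: 14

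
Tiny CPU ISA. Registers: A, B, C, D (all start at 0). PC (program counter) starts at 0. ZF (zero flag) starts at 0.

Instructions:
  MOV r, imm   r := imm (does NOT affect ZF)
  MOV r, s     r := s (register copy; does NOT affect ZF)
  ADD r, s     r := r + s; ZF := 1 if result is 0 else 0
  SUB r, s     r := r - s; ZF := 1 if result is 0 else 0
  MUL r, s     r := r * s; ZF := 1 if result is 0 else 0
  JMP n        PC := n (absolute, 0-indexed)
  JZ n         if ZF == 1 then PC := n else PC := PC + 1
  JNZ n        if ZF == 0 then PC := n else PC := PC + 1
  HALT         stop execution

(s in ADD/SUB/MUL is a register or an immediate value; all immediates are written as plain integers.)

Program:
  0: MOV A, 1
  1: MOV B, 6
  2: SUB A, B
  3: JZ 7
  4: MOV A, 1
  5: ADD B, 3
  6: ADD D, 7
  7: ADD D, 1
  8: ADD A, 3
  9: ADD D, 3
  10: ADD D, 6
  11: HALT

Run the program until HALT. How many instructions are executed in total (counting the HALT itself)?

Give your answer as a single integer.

Answer: 12

Derivation:
Step 1: PC=0 exec 'MOV A, 1'. After: A=1 B=0 C=0 D=0 ZF=0 PC=1
Step 2: PC=1 exec 'MOV B, 6'. After: A=1 B=6 C=0 D=0 ZF=0 PC=2
Step 3: PC=2 exec 'SUB A, B'. After: A=-5 B=6 C=0 D=0 ZF=0 PC=3
Step 4: PC=3 exec 'JZ 7'. After: A=-5 B=6 C=0 D=0 ZF=0 PC=4
Step 5: PC=4 exec 'MOV A, 1'. After: A=1 B=6 C=0 D=0 ZF=0 PC=5
Step 6: PC=5 exec 'ADD B, 3'. After: A=1 B=9 C=0 D=0 ZF=0 PC=6
Step 7: PC=6 exec 'ADD D, 7'. After: A=1 B=9 C=0 D=7 ZF=0 PC=7
Step 8: PC=7 exec 'ADD D, 1'. After: A=1 B=9 C=0 D=8 ZF=0 PC=8
Step 9: PC=8 exec 'ADD A, 3'. After: A=4 B=9 C=0 D=8 ZF=0 PC=9
Step 10: PC=9 exec 'ADD D, 3'. After: A=4 B=9 C=0 D=11 ZF=0 PC=10
Step 11: PC=10 exec 'ADD D, 6'. After: A=4 B=9 C=0 D=17 ZF=0 PC=11
Step 12: PC=11 exec 'HALT'. After: A=4 B=9 C=0 D=17 ZF=0 PC=11 HALTED
Total instructions executed: 12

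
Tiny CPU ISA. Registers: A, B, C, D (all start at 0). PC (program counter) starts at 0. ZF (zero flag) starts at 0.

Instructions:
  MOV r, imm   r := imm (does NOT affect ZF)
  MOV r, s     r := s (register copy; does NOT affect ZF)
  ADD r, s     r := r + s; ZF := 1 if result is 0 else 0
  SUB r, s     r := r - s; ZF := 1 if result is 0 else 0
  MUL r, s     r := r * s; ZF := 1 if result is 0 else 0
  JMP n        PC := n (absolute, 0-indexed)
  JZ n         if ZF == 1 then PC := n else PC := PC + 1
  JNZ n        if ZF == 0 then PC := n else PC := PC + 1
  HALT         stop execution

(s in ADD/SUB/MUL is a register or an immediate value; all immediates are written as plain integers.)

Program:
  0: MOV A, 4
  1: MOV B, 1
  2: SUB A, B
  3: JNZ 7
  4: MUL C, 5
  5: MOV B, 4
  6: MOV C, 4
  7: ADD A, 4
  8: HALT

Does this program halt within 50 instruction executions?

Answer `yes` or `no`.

Step 1: PC=0 exec 'MOV A, 4'. After: A=4 B=0 C=0 D=0 ZF=0 PC=1
Step 2: PC=1 exec 'MOV B, 1'. After: A=4 B=1 C=0 D=0 ZF=0 PC=2
Step 3: PC=2 exec 'SUB A, B'. After: A=3 B=1 C=0 D=0 ZF=0 PC=3
Step 4: PC=3 exec 'JNZ 7'. After: A=3 B=1 C=0 D=0 ZF=0 PC=7
Step 5: PC=7 exec 'ADD A, 4'. After: A=7 B=1 C=0 D=0 ZF=0 PC=8
Step 6: PC=8 exec 'HALT'. After: A=7 B=1 C=0 D=0 ZF=0 PC=8 HALTED

Answer: yes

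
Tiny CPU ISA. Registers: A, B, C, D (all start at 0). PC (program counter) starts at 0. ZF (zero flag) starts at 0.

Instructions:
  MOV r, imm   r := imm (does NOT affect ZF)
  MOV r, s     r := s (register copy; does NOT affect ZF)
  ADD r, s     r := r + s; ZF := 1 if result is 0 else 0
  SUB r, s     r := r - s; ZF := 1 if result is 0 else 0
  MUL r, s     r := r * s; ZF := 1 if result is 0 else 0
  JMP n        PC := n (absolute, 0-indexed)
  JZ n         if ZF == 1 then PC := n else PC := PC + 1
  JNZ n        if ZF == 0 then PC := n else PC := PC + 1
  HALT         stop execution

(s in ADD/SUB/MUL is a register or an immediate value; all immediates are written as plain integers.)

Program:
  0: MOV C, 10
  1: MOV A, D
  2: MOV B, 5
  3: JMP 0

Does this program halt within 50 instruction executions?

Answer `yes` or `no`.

Step 1: PC=0 exec 'MOV C, 10'. After: A=0 B=0 C=10 D=0 ZF=0 PC=1
Step 2: PC=1 exec 'MOV A, D'. After: A=0 B=0 C=10 D=0 ZF=0 PC=2
Step 3: PC=2 exec 'MOV B, 5'. After: A=0 B=5 C=10 D=0 ZF=0 PC=3
Step 4: PC=3 exec 'JMP 0'. After: A=0 B=5 C=10 D=0 ZF=0 PC=0
Step 5: PC=0 exec 'MOV C, 10'. After: A=0 B=5 C=10 D=0 ZF=0 PC=1
Step 6: PC=1 exec 'MOV A, D'. After: A=0 B=5 C=10 D=0 ZF=0 PC=2
Step 7: PC=2 exec 'MOV B, 5'. After: A=0 B=5 C=10 D=0 ZF=0 PC=3
State after step 7 equals state after step 3: the program is in a cycle of length 4 and will never halt.

Answer: no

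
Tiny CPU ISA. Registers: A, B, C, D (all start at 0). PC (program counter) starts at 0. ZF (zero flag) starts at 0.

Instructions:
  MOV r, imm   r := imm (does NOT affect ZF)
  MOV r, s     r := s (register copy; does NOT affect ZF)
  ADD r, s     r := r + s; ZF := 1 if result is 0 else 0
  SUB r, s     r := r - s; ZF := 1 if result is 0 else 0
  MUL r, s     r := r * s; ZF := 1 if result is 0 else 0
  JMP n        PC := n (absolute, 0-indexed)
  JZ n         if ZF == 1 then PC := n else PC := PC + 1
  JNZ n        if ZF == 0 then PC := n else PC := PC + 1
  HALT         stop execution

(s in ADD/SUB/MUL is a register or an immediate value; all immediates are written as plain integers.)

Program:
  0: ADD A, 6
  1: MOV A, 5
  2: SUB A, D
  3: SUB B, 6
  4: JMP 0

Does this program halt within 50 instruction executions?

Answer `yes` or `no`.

Step 1: PC=0 exec 'ADD A, 6'. After: A=6 B=0 C=0 D=0 ZF=0 PC=1
Step 2: PC=1 exec 'MOV A, 5'. After: A=5 B=0 C=0 D=0 ZF=0 PC=2
Step 3: PC=2 exec 'SUB A, D'. After: A=5 B=0 C=0 D=0 ZF=0 PC=3
Step 4: PC=3 exec 'SUB B, 6'. After: A=5 B=-6 C=0 D=0 ZF=0 PC=4
Step 5: PC=4 exec 'JMP 0'. After: A=5 B=-6 C=0 D=0 ZF=0 PC=0
Step 6: PC=0 exec 'ADD A, 6'. After: A=11 B=-6 C=0 D=0 ZF=0 PC=1
Step 7: PC=1 exec 'MOV A, 5'. After: A=5 B=-6 C=0 D=0 ZF=0 PC=2
Step 8: PC=2 exec 'SUB A, D'. After: A=5 B=-6 C=0 D=0 ZF=0 PC=3
Step 9: PC=3 exec 'SUB B, 6'. After: A=5 B=-12 C=0 D=0 ZF=0 PC=4
Step 10: PC=4 exec 'JMP 0'. After: A=5 B=-12 C=0 D=0 ZF=0 PC=0
Step 11: PC=0 exec 'ADD A, 6'. After: A=11 B=-12 C=0 D=0 ZF=0 PC=1
Step 12: PC=1 exec 'MOV A, 5'. After: A=5 B=-12 C=0 D=0 ZF=0 PC=2
Step 13: PC=2 exec 'SUB A, D'. After: A=5 B=-12 C=0 D=0 ZF=0 PC=3
Step 14: PC=3 exec 'SUB B, 6'. After: A=5 B=-18 C=0 D=0 ZF=0 PC=4
Step 15: PC=4 exec 'JMP 0'. After: A=5 B=-18 C=0 D=0 ZF=0 PC=0
After 50 steps: not halted. PC revisits the same instructions with no path to HALT; will never halt.

Answer: no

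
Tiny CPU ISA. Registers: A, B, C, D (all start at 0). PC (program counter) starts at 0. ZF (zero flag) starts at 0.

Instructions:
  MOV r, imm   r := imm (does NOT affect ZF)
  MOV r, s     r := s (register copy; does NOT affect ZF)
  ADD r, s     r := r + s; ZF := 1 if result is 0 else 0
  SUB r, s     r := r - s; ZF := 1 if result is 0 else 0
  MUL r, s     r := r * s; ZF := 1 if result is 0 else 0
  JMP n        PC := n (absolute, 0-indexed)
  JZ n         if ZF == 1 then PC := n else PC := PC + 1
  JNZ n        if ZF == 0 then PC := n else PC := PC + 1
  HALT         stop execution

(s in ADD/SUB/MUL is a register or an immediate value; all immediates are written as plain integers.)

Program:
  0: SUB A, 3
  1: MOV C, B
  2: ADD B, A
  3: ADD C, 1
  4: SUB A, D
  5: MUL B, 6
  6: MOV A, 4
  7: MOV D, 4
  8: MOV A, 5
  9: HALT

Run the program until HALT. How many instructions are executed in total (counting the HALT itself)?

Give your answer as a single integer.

Answer: 10

Derivation:
Step 1: PC=0 exec 'SUB A, 3'. After: A=-3 B=0 C=0 D=0 ZF=0 PC=1
Step 2: PC=1 exec 'MOV C, B'. After: A=-3 B=0 C=0 D=0 ZF=0 PC=2
Step 3: PC=2 exec 'ADD B, A'. After: A=-3 B=-3 C=0 D=0 ZF=0 PC=3
Step 4: PC=3 exec 'ADD C, 1'. After: A=-3 B=-3 C=1 D=0 ZF=0 PC=4
Step 5: PC=4 exec 'SUB A, D'. After: A=-3 B=-3 C=1 D=0 ZF=0 PC=5
Step 6: PC=5 exec 'MUL B, 6'. After: A=-3 B=-18 C=1 D=0 ZF=0 PC=6
Step 7: PC=6 exec 'MOV A, 4'. After: A=4 B=-18 C=1 D=0 ZF=0 PC=7
Step 8: PC=7 exec 'MOV D, 4'. After: A=4 B=-18 C=1 D=4 ZF=0 PC=8
Step 9: PC=8 exec 'MOV A, 5'. After: A=5 B=-18 C=1 D=4 ZF=0 PC=9
Step 10: PC=9 exec 'HALT'. After: A=5 B=-18 C=1 D=4 ZF=0 PC=9 HALTED
Total instructions executed: 10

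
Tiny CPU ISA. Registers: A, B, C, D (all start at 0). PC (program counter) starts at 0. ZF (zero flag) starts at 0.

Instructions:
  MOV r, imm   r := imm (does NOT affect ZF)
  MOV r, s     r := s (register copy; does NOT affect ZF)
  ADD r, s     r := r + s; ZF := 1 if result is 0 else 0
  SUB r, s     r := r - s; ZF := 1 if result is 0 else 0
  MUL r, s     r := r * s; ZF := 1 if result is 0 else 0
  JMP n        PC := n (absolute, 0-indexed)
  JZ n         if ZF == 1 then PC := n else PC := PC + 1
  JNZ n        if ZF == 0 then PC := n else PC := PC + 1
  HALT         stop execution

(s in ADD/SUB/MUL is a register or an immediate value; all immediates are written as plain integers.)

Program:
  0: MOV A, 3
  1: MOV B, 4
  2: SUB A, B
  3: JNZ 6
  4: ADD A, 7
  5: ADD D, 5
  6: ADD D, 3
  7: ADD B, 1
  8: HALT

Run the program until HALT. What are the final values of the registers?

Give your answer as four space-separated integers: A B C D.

Step 1: PC=0 exec 'MOV A, 3'. After: A=3 B=0 C=0 D=0 ZF=0 PC=1
Step 2: PC=1 exec 'MOV B, 4'. After: A=3 B=4 C=0 D=0 ZF=0 PC=2
Step 3: PC=2 exec 'SUB A, B'. After: A=-1 B=4 C=0 D=0 ZF=0 PC=3
Step 4: PC=3 exec 'JNZ 6'. After: A=-1 B=4 C=0 D=0 ZF=0 PC=6
Step 5: PC=6 exec 'ADD D, 3'. After: A=-1 B=4 C=0 D=3 ZF=0 PC=7
Step 6: PC=7 exec 'ADD B, 1'. After: A=-1 B=5 C=0 D=3 ZF=0 PC=8
Step 7: PC=8 exec 'HALT'. After: A=-1 B=5 C=0 D=3 ZF=0 PC=8 HALTED

Answer: -1 5 0 3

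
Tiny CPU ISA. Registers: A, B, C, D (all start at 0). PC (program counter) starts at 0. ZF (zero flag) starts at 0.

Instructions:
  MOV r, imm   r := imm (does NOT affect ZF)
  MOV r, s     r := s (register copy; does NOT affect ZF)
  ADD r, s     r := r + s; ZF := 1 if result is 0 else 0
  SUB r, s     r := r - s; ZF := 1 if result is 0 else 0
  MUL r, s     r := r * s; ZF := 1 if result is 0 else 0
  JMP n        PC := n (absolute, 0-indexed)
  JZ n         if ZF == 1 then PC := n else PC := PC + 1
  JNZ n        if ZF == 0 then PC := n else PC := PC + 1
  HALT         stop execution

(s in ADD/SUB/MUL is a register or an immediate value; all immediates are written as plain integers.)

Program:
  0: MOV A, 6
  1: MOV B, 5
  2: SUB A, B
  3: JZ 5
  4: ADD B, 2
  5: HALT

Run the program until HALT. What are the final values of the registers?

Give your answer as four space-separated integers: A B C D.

Answer: 1 7 0 0

Derivation:
Step 1: PC=0 exec 'MOV A, 6'. After: A=6 B=0 C=0 D=0 ZF=0 PC=1
Step 2: PC=1 exec 'MOV B, 5'. After: A=6 B=5 C=0 D=0 ZF=0 PC=2
Step 3: PC=2 exec 'SUB A, B'. After: A=1 B=5 C=0 D=0 ZF=0 PC=3
Step 4: PC=3 exec 'JZ 5'. After: A=1 B=5 C=0 D=0 ZF=0 PC=4
Step 5: PC=4 exec 'ADD B, 2'. After: A=1 B=7 C=0 D=0 ZF=0 PC=5
Step 6: PC=5 exec 'HALT'. After: A=1 B=7 C=0 D=0 ZF=0 PC=5 HALTED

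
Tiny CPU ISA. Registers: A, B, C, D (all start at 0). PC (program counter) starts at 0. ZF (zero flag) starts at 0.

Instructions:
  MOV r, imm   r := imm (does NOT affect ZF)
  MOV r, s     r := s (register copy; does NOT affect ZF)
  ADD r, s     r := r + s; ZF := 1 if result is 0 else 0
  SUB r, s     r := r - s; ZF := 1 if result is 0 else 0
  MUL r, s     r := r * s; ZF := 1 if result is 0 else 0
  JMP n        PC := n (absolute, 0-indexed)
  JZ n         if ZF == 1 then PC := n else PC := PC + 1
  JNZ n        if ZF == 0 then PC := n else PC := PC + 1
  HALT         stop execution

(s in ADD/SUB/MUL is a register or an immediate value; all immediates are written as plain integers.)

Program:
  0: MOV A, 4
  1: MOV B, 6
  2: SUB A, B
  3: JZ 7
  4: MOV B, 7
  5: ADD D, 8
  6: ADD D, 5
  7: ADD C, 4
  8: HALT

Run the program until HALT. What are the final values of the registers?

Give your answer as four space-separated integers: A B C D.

Step 1: PC=0 exec 'MOV A, 4'. After: A=4 B=0 C=0 D=0 ZF=0 PC=1
Step 2: PC=1 exec 'MOV B, 6'. After: A=4 B=6 C=0 D=0 ZF=0 PC=2
Step 3: PC=2 exec 'SUB A, B'. After: A=-2 B=6 C=0 D=0 ZF=0 PC=3
Step 4: PC=3 exec 'JZ 7'. After: A=-2 B=6 C=0 D=0 ZF=0 PC=4
Step 5: PC=4 exec 'MOV B, 7'. After: A=-2 B=7 C=0 D=0 ZF=0 PC=5
Step 6: PC=5 exec 'ADD D, 8'. After: A=-2 B=7 C=0 D=8 ZF=0 PC=6
Step 7: PC=6 exec 'ADD D, 5'. After: A=-2 B=7 C=0 D=13 ZF=0 PC=7
Step 8: PC=7 exec 'ADD C, 4'. After: A=-2 B=7 C=4 D=13 ZF=0 PC=8
Step 9: PC=8 exec 'HALT'. After: A=-2 B=7 C=4 D=13 ZF=0 PC=8 HALTED

Answer: -2 7 4 13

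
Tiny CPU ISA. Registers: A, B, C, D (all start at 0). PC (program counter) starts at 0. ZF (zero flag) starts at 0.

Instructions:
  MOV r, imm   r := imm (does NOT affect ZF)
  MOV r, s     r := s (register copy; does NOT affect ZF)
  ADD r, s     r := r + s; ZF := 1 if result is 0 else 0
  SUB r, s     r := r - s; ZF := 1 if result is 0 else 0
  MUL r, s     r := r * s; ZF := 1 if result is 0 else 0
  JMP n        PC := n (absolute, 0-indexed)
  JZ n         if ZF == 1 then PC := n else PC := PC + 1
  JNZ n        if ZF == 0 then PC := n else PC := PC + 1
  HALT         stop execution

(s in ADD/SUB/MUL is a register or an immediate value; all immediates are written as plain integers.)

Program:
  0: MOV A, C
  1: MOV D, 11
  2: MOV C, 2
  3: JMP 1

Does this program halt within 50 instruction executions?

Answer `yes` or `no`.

Answer: no

Derivation:
Step 1: PC=0 exec 'MOV A, C'. After: A=0 B=0 C=0 D=0 ZF=0 PC=1
Step 2: PC=1 exec 'MOV D, 11'. After: A=0 B=0 C=0 D=11 ZF=0 PC=2
Step 3: PC=2 exec 'MOV C, 2'. After: A=0 B=0 C=2 D=11 ZF=0 PC=3
Step 4: PC=3 exec 'JMP 1'. After: A=0 B=0 C=2 D=11 ZF=0 PC=1
Step 5: PC=1 exec 'MOV D, 11'. After: A=0 B=0 C=2 D=11 ZF=0 PC=2
Step 6: PC=2 exec 'MOV C, 2'. After: A=0 B=0 C=2 D=11 ZF=0 PC=3
State after step 6 equals state after step 3: the program is in a cycle of length 3 and will never halt.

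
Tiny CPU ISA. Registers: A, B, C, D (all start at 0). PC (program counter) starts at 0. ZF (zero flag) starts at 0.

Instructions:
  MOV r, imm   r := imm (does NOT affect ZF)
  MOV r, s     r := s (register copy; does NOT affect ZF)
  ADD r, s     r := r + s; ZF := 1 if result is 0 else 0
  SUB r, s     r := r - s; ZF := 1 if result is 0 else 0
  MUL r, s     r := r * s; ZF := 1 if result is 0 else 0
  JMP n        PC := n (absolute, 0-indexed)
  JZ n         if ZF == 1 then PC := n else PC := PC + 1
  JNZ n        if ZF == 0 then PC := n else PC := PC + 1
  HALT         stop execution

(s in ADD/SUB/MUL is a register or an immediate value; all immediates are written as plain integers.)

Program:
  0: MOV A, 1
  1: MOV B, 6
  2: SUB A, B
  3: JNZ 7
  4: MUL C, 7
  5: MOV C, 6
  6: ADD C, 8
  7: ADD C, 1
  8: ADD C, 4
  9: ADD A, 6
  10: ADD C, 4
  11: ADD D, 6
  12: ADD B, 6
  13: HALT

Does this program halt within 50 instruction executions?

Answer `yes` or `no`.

Answer: yes

Derivation:
Step 1: PC=0 exec 'MOV A, 1'. After: A=1 B=0 C=0 D=0 ZF=0 PC=1
Step 2: PC=1 exec 'MOV B, 6'. After: A=1 B=6 C=0 D=0 ZF=0 PC=2
Step 3: PC=2 exec 'SUB A, B'. After: A=-5 B=6 C=0 D=0 ZF=0 PC=3
Step 4: PC=3 exec 'JNZ 7'. After: A=-5 B=6 C=0 D=0 ZF=0 PC=7
Step 5: PC=7 exec 'ADD C, 1'. After: A=-5 B=6 C=1 D=0 ZF=0 PC=8
Step 6: PC=8 exec 'ADD C, 4'. After: A=-5 B=6 C=5 D=0 ZF=0 PC=9
Step 7: PC=9 exec 'ADD A, 6'. After: A=1 B=6 C=5 D=0 ZF=0 PC=10
Step 8: PC=10 exec 'ADD C, 4'. After: A=1 B=6 C=9 D=0 ZF=0 PC=11
Step 9: PC=11 exec 'ADD D, 6'. After: A=1 B=6 C=9 D=6 ZF=0 PC=12
Step 10: PC=12 exec 'ADD B, 6'. After: A=1 B=12 C=9 D=6 ZF=0 PC=13
Step 11: PC=13 exec 'HALT'. After: A=1 B=12 C=9 D=6 ZF=0 PC=13 HALTED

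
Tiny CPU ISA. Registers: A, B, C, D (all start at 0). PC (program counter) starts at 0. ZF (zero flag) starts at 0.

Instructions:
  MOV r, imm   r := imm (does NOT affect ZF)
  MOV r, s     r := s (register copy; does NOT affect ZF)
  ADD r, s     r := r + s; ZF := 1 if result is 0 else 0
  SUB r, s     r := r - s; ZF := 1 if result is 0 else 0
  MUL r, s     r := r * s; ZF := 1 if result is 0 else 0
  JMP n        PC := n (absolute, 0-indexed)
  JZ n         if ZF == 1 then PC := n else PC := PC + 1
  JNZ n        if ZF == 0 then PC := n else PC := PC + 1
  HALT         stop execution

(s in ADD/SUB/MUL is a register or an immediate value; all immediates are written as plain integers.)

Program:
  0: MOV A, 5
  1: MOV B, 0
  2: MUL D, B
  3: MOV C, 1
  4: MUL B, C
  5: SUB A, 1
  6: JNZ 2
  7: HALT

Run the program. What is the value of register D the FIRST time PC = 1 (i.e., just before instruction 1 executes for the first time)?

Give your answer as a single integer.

Step 1: PC=0 exec 'MOV A, 5'. After: A=5 B=0 C=0 D=0 ZF=0 PC=1
First time PC=1: D=0

0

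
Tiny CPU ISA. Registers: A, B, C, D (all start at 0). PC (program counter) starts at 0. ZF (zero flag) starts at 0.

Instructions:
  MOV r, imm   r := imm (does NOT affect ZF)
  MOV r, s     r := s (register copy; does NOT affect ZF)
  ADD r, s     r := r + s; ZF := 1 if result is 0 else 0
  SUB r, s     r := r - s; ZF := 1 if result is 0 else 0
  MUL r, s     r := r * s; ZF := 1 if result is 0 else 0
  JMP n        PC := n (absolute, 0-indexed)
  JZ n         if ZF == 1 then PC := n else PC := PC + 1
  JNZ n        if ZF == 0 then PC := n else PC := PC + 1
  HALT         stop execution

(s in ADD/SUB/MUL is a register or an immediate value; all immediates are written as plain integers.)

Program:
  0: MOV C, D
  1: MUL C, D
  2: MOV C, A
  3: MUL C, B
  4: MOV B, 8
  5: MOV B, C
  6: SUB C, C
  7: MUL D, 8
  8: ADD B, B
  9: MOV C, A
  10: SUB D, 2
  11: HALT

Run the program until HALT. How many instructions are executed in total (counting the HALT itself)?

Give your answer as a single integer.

Step 1: PC=0 exec 'MOV C, D'. After: A=0 B=0 C=0 D=0 ZF=0 PC=1
Step 2: PC=1 exec 'MUL C, D'. After: A=0 B=0 C=0 D=0 ZF=1 PC=2
Step 3: PC=2 exec 'MOV C, A'. After: A=0 B=0 C=0 D=0 ZF=1 PC=3
Step 4: PC=3 exec 'MUL C, B'. After: A=0 B=0 C=0 D=0 ZF=1 PC=4
Step 5: PC=4 exec 'MOV B, 8'. After: A=0 B=8 C=0 D=0 ZF=1 PC=5
Step 6: PC=5 exec 'MOV B, C'. After: A=0 B=0 C=0 D=0 ZF=1 PC=6
Step 7: PC=6 exec 'SUB C, C'. After: A=0 B=0 C=0 D=0 ZF=1 PC=7
Step 8: PC=7 exec 'MUL D, 8'. After: A=0 B=0 C=0 D=0 ZF=1 PC=8
Step 9: PC=8 exec 'ADD B, B'. After: A=0 B=0 C=0 D=0 ZF=1 PC=9
Step 10: PC=9 exec 'MOV C, A'. After: A=0 B=0 C=0 D=0 ZF=1 PC=10
Step 11: PC=10 exec 'SUB D, 2'. After: A=0 B=0 C=0 D=-2 ZF=0 PC=11
Step 12: PC=11 exec 'HALT'. After: A=0 B=0 C=0 D=-2 ZF=0 PC=11 HALTED
Total instructions executed: 12

Answer: 12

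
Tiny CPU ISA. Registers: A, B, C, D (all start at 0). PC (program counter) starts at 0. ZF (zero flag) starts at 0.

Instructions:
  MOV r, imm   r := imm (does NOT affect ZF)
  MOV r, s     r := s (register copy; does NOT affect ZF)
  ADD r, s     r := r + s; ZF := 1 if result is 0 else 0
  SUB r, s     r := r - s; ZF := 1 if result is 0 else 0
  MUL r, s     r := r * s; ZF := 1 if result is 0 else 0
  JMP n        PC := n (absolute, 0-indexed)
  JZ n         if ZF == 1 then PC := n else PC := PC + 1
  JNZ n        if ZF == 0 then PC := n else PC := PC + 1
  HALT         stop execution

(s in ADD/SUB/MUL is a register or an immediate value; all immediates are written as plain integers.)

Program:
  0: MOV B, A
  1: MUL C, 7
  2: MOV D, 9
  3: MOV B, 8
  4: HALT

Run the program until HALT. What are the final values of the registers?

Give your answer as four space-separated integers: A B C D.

Step 1: PC=0 exec 'MOV B, A'. After: A=0 B=0 C=0 D=0 ZF=0 PC=1
Step 2: PC=1 exec 'MUL C, 7'. After: A=0 B=0 C=0 D=0 ZF=1 PC=2
Step 3: PC=2 exec 'MOV D, 9'. After: A=0 B=0 C=0 D=9 ZF=1 PC=3
Step 4: PC=3 exec 'MOV B, 8'. After: A=0 B=8 C=0 D=9 ZF=1 PC=4
Step 5: PC=4 exec 'HALT'. After: A=0 B=8 C=0 D=9 ZF=1 PC=4 HALTED

Answer: 0 8 0 9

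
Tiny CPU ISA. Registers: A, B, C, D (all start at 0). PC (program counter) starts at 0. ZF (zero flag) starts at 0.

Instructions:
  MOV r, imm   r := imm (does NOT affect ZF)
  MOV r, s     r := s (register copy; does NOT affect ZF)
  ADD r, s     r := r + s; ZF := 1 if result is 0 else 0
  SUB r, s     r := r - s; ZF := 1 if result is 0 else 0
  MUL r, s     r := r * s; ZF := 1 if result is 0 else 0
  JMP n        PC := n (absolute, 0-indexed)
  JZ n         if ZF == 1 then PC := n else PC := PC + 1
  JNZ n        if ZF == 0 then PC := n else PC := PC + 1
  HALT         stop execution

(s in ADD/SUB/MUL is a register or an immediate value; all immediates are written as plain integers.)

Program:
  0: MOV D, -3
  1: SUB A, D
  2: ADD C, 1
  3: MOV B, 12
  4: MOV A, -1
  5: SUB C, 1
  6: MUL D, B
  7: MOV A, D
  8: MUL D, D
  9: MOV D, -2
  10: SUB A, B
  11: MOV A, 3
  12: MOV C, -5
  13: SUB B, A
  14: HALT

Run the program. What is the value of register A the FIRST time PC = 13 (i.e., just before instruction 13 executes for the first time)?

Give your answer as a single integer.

Step 1: PC=0 exec 'MOV D, -3'. After: A=0 B=0 C=0 D=-3 ZF=0 PC=1
Step 2: PC=1 exec 'SUB A, D'. After: A=3 B=0 C=0 D=-3 ZF=0 PC=2
Step 3: PC=2 exec 'ADD C, 1'. After: A=3 B=0 C=1 D=-3 ZF=0 PC=3
Step 4: PC=3 exec 'MOV B, 12'. After: A=3 B=12 C=1 D=-3 ZF=0 PC=4
Step 5: PC=4 exec 'MOV A, -1'. After: A=-1 B=12 C=1 D=-3 ZF=0 PC=5
Step 6: PC=5 exec 'SUB C, 1'. After: A=-1 B=12 C=0 D=-3 ZF=1 PC=6
Step 7: PC=6 exec 'MUL D, B'. After: A=-1 B=12 C=0 D=-36 ZF=0 PC=7
Step 8: PC=7 exec 'MOV A, D'. After: A=-36 B=12 C=0 D=-36 ZF=0 PC=8
Step 9: PC=8 exec 'MUL D, D'. After: A=-36 B=12 C=0 D=1296 ZF=0 PC=9
Step 10: PC=9 exec 'MOV D, -2'. After: A=-36 B=12 C=0 D=-2 ZF=0 PC=10
Step 11: PC=10 exec 'SUB A, B'. After: A=-48 B=12 C=0 D=-2 ZF=0 PC=11
Step 12: PC=11 exec 'MOV A, 3'. After: A=3 B=12 C=0 D=-2 ZF=0 PC=12
Step 13: PC=12 exec 'MOV C, -5'. After: A=3 B=12 C=-5 D=-2 ZF=0 PC=13
First time PC=13: A=3

3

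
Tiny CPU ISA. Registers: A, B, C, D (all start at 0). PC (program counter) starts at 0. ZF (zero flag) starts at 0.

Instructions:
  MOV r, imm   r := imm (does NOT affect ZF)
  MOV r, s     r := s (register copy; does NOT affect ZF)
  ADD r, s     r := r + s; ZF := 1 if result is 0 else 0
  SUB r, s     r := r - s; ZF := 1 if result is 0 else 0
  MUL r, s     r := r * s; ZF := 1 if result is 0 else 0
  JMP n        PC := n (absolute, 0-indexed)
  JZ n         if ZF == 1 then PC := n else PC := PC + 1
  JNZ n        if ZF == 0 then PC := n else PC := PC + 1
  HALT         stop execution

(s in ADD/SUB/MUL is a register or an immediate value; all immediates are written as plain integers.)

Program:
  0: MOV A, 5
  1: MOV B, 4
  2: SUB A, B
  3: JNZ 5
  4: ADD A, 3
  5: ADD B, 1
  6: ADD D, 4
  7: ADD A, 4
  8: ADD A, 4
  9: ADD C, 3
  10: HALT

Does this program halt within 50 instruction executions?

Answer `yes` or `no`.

Step 1: PC=0 exec 'MOV A, 5'. After: A=5 B=0 C=0 D=0 ZF=0 PC=1
Step 2: PC=1 exec 'MOV B, 4'. After: A=5 B=4 C=0 D=0 ZF=0 PC=2
Step 3: PC=2 exec 'SUB A, B'. After: A=1 B=4 C=0 D=0 ZF=0 PC=3
Step 4: PC=3 exec 'JNZ 5'. After: A=1 B=4 C=0 D=0 ZF=0 PC=5
Step 5: PC=5 exec 'ADD B, 1'. After: A=1 B=5 C=0 D=0 ZF=0 PC=6
Step 6: PC=6 exec 'ADD D, 4'. After: A=1 B=5 C=0 D=4 ZF=0 PC=7
Step 7: PC=7 exec 'ADD A, 4'. After: A=5 B=5 C=0 D=4 ZF=0 PC=8
Step 8: PC=8 exec 'ADD A, 4'. After: A=9 B=5 C=0 D=4 ZF=0 PC=9
Step 9: PC=9 exec 'ADD C, 3'. After: A=9 B=5 C=3 D=4 ZF=0 PC=10
Step 10: PC=10 exec 'HALT'. After: A=9 B=5 C=3 D=4 ZF=0 PC=10 HALTED

Answer: yes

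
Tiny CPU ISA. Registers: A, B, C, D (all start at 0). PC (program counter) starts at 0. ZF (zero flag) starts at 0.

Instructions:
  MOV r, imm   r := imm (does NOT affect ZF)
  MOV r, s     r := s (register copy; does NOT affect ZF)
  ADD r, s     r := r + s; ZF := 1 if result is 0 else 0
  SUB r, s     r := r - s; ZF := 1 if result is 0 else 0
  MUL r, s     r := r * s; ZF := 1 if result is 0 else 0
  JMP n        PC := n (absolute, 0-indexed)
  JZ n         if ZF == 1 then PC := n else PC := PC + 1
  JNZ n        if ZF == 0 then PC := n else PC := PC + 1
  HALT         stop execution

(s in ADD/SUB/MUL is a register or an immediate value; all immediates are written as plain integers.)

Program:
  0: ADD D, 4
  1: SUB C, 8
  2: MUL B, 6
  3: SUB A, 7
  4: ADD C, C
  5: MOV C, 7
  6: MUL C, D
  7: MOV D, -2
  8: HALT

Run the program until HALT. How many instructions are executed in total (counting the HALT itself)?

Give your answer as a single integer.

Step 1: PC=0 exec 'ADD D, 4'. After: A=0 B=0 C=0 D=4 ZF=0 PC=1
Step 2: PC=1 exec 'SUB C, 8'. After: A=0 B=0 C=-8 D=4 ZF=0 PC=2
Step 3: PC=2 exec 'MUL B, 6'. After: A=0 B=0 C=-8 D=4 ZF=1 PC=3
Step 4: PC=3 exec 'SUB A, 7'. After: A=-7 B=0 C=-8 D=4 ZF=0 PC=4
Step 5: PC=4 exec 'ADD C, C'. After: A=-7 B=0 C=-16 D=4 ZF=0 PC=5
Step 6: PC=5 exec 'MOV C, 7'. After: A=-7 B=0 C=7 D=4 ZF=0 PC=6
Step 7: PC=6 exec 'MUL C, D'. After: A=-7 B=0 C=28 D=4 ZF=0 PC=7
Step 8: PC=7 exec 'MOV D, -2'. After: A=-7 B=0 C=28 D=-2 ZF=0 PC=8
Step 9: PC=8 exec 'HALT'. After: A=-7 B=0 C=28 D=-2 ZF=0 PC=8 HALTED
Total instructions executed: 9

Answer: 9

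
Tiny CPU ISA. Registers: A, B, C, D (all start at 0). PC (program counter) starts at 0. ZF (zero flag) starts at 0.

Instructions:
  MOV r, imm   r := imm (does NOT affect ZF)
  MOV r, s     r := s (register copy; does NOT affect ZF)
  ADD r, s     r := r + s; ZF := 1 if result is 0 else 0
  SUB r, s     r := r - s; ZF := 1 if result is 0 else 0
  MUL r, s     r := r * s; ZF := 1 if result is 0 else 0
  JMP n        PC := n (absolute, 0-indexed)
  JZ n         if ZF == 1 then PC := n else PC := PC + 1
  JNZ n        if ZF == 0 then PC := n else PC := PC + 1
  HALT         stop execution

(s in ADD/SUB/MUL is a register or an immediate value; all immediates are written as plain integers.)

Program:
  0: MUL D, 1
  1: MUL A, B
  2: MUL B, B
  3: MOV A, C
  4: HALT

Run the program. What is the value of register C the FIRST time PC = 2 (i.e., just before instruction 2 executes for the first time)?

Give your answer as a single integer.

Step 1: PC=0 exec 'MUL D, 1'. After: A=0 B=0 C=0 D=0 ZF=1 PC=1
Step 2: PC=1 exec 'MUL A, B'. After: A=0 B=0 C=0 D=0 ZF=1 PC=2
First time PC=2: C=0

0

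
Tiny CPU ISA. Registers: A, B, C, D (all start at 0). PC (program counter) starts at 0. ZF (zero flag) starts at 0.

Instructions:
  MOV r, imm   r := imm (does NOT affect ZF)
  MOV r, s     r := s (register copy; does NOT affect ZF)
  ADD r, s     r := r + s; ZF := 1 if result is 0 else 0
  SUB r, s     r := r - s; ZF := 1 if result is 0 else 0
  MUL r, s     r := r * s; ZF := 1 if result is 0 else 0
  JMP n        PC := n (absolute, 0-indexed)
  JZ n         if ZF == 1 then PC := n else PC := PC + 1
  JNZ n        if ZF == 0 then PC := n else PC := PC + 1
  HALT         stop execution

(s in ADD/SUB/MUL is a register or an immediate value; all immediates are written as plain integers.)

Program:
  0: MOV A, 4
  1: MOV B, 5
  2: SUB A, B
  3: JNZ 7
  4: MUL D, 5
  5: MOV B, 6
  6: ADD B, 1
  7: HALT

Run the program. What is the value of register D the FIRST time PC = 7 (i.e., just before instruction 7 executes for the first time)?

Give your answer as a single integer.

Step 1: PC=0 exec 'MOV A, 4'. After: A=4 B=0 C=0 D=0 ZF=0 PC=1
Step 2: PC=1 exec 'MOV B, 5'. After: A=4 B=5 C=0 D=0 ZF=0 PC=2
Step 3: PC=2 exec 'SUB A, B'. After: A=-1 B=5 C=0 D=0 ZF=0 PC=3
Step 4: PC=3 exec 'JNZ 7'. After: A=-1 B=5 C=0 D=0 ZF=0 PC=7
First time PC=7: D=0

0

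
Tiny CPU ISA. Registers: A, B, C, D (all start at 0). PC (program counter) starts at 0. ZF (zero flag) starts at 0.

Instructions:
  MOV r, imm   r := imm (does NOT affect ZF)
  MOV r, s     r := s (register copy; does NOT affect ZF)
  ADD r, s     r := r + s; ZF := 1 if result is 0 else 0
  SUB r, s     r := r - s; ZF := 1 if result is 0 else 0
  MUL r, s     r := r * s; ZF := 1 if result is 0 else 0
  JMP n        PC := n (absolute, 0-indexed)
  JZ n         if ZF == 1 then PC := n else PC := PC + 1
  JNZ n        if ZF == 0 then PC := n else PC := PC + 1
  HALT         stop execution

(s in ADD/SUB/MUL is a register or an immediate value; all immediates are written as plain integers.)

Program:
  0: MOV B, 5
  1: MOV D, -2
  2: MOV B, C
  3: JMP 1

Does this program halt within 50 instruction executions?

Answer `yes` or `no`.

Step 1: PC=0 exec 'MOV B, 5'. After: A=0 B=5 C=0 D=0 ZF=0 PC=1
Step 2: PC=1 exec 'MOV D, -2'. After: A=0 B=5 C=0 D=-2 ZF=0 PC=2
Step 3: PC=2 exec 'MOV B, C'. After: A=0 B=0 C=0 D=-2 ZF=0 PC=3
Step 4: PC=3 exec 'JMP 1'. After: A=0 B=0 C=0 D=-2 ZF=0 PC=1
Step 5: PC=1 exec 'MOV D, -2'. After: A=0 B=0 C=0 D=-2 ZF=0 PC=2
Step 6: PC=2 exec 'MOV B, C'. After: A=0 B=0 C=0 D=-2 ZF=0 PC=3
State after step 6 equals state after step 3: the program is in a cycle of length 3 and will never halt.

Answer: no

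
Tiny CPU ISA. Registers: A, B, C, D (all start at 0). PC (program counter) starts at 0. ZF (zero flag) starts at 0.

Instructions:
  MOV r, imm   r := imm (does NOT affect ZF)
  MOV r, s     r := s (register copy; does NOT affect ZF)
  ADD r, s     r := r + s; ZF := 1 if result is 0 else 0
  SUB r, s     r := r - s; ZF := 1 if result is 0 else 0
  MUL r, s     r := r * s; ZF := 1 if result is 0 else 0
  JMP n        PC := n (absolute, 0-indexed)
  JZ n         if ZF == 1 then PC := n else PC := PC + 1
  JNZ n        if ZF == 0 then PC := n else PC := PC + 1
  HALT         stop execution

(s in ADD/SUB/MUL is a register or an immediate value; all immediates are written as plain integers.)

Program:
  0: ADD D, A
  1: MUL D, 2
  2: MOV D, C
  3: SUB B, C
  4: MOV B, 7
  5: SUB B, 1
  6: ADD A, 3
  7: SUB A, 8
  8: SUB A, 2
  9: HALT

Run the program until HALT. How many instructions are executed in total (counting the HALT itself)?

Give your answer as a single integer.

Answer: 10

Derivation:
Step 1: PC=0 exec 'ADD D, A'. After: A=0 B=0 C=0 D=0 ZF=1 PC=1
Step 2: PC=1 exec 'MUL D, 2'. After: A=0 B=0 C=0 D=0 ZF=1 PC=2
Step 3: PC=2 exec 'MOV D, C'. After: A=0 B=0 C=0 D=0 ZF=1 PC=3
Step 4: PC=3 exec 'SUB B, C'. After: A=0 B=0 C=0 D=0 ZF=1 PC=4
Step 5: PC=4 exec 'MOV B, 7'. After: A=0 B=7 C=0 D=0 ZF=1 PC=5
Step 6: PC=5 exec 'SUB B, 1'. After: A=0 B=6 C=0 D=0 ZF=0 PC=6
Step 7: PC=6 exec 'ADD A, 3'. After: A=3 B=6 C=0 D=0 ZF=0 PC=7
Step 8: PC=7 exec 'SUB A, 8'. After: A=-5 B=6 C=0 D=0 ZF=0 PC=8
Step 9: PC=8 exec 'SUB A, 2'. After: A=-7 B=6 C=0 D=0 ZF=0 PC=9
Step 10: PC=9 exec 'HALT'. After: A=-7 B=6 C=0 D=0 ZF=0 PC=9 HALTED
Total instructions executed: 10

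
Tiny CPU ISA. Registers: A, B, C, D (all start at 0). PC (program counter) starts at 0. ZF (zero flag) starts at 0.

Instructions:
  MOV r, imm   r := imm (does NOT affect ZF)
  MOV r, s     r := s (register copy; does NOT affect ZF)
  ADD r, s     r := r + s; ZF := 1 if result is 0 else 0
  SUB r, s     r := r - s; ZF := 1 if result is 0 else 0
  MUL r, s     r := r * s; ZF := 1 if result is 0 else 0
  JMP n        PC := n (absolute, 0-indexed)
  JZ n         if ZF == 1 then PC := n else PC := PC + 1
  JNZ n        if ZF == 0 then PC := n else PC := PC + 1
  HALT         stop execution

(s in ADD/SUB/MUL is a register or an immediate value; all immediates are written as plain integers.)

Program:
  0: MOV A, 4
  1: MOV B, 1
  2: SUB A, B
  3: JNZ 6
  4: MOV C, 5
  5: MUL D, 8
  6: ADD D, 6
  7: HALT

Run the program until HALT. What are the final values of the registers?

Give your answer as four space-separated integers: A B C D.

Step 1: PC=0 exec 'MOV A, 4'. After: A=4 B=0 C=0 D=0 ZF=0 PC=1
Step 2: PC=1 exec 'MOV B, 1'. After: A=4 B=1 C=0 D=0 ZF=0 PC=2
Step 3: PC=2 exec 'SUB A, B'. After: A=3 B=1 C=0 D=0 ZF=0 PC=3
Step 4: PC=3 exec 'JNZ 6'. After: A=3 B=1 C=0 D=0 ZF=0 PC=6
Step 5: PC=6 exec 'ADD D, 6'. After: A=3 B=1 C=0 D=6 ZF=0 PC=7
Step 6: PC=7 exec 'HALT'. After: A=3 B=1 C=0 D=6 ZF=0 PC=7 HALTED

Answer: 3 1 0 6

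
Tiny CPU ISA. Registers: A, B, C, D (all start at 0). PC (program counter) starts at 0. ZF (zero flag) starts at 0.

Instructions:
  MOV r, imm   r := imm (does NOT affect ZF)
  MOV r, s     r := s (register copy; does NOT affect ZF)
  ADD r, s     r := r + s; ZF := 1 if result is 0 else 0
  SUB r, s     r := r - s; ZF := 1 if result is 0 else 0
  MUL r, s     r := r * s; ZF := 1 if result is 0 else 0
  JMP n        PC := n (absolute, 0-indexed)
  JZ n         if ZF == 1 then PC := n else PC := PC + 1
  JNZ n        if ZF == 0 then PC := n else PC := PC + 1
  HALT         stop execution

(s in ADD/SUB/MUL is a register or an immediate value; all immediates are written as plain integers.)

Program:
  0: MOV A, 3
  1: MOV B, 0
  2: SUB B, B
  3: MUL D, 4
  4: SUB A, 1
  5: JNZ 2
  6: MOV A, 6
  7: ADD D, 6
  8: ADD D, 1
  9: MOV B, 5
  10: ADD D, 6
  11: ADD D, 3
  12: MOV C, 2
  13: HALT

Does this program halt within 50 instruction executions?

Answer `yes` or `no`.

Answer: yes

Derivation:
Step 1: PC=0 exec 'MOV A, 3'. After: A=3 B=0 C=0 D=0 ZF=0 PC=1
Step 2: PC=1 exec 'MOV B, 0'. After: A=3 B=0 C=0 D=0 ZF=0 PC=2
Step 3: PC=2 exec 'SUB B, B'. After: A=3 B=0 C=0 D=0 ZF=1 PC=3
Step 4: PC=3 exec 'MUL D, 4'. After: A=3 B=0 C=0 D=0 ZF=1 PC=4
Step 5: PC=4 exec 'SUB A, 1'. After: A=2 B=0 C=0 D=0 ZF=0 PC=5
Step 6: PC=5 exec 'JNZ 2'. After: A=2 B=0 C=0 D=0 ZF=0 PC=2
Step 7: PC=2 exec 'SUB B, B'. After: A=2 B=0 C=0 D=0 ZF=1 PC=3
Step 8: PC=3 exec 'MUL D, 4'. After: A=2 B=0 C=0 D=0 ZF=1 PC=4
Step 9: PC=4 exec 'SUB A, 1'. After: A=1 B=0 C=0 D=0 ZF=0 PC=5
Step 10: PC=5 exec 'JNZ 2'. After: A=1 B=0 C=0 D=0 ZF=0 PC=2
Step 11: PC=2 exec 'SUB B, B'. After: A=1 B=0 C=0 D=0 ZF=1 PC=3
Step 12: PC=3 exec 'MUL D, 4'. After: A=1 B=0 C=0 D=0 ZF=1 PC=4
Step 13: PC=4 exec 'SUB A, 1'. After: A=0 B=0 C=0 D=0 ZF=1 PC=5
Step 14: PC=5 exec 'JNZ 2'. After: A=0 B=0 C=0 D=0 ZF=1 PC=6
Step 15: PC=6 exec 'MOV A, 6'. After: A=6 B=0 C=0 D=0 ZF=1 PC=7
Step 16: PC=7 exec 'ADD D, 6'. After: A=6 B=0 C=0 D=6 ZF=0 PC=8
Step 17: PC=8 exec 'ADD D, 1'. After: A=6 B=0 C=0 D=7 ZF=0 PC=9
Step 18: PC=9 exec 'MOV B, 5'. After: A=6 B=5 C=0 D=7 ZF=0 PC=10
Step 19: PC=10 exec 'ADD D, 6'. After: A=6 B=5 C=0 D=13 ZF=0 PC=11
Step 20: PC=11 exec 'ADD D, 3'. After: A=6 B=5 C=0 D=16 ZF=0 PC=12
Step 21: PC=12 exec 'MOV C, 2'. After: A=6 B=5 C=2 D=16 ZF=0 PC=13
Step 22: PC=13 exec 'HALT'. After: A=6 B=5 C=2 D=16 ZF=0 PC=13 HALTED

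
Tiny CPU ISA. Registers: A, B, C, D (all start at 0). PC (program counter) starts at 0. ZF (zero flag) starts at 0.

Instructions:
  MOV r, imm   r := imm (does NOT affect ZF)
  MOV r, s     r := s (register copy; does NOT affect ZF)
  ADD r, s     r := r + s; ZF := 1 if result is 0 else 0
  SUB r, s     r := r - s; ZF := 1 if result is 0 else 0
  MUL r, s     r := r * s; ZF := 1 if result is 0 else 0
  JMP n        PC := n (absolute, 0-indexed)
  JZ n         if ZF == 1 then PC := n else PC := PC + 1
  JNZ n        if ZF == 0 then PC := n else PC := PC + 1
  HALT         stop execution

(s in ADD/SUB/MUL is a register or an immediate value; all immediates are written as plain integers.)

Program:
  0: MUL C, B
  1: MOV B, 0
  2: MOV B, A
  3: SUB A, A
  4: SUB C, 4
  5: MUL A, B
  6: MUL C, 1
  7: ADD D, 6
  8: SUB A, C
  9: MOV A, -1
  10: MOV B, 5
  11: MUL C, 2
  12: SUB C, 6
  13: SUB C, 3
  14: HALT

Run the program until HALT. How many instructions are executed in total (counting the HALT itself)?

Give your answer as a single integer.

Step 1: PC=0 exec 'MUL C, B'. After: A=0 B=0 C=0 D=0 ZF=1 PC=1
Step 2: PC=1 exec 'MOV B, 0'. After: A=0 B=0 C=0 D=0 ZF=1 PC=2
Step 3: PC=2 exec 'MOV B, A'. After: A=0 B=0 C=0 D=0 ZF=1 PC=3
Step 4: PC=3 exec 'SUB A, A'. After: A=0 B=0 C=0 D=0 ZF=1 PC=4
Step 5: PC=4 exec 'SUB C, 4'. After: A=0 B=0 C=-4 D=0 ZF=0 PC=5
Step 6: PC=5 exec 'MUL A, B'. After: A=0 B=0 C=-4 D=0 ZF=1 PC=6
Step 7: PC=6 exec 'MUL C, 1'. After: A=0 B=0 C=-4 D=0 ZF=0 PC=7
Step 8: PC=7 exec 'ADD D, 6'. After: A=0 B=0 C=-4 D=6 ZF=0 PC=8
Step 9: PC=8 exec 'SUB A, C'. After: A=4 B=0 C=-4 D=6 ZF=0 PC=9
Step 10: PC=9 exec 'MOV A, -1'. After: A=-1 B=0 C=-4 D=6 ZF=0 PC=10
Step 11: PC=10 exec 'MOV B, 5'. After: A=-1 B=5 C=-4 D=6 ZF=0 PC=11
Step 12: PC=11 exec 'MUL C, 2'. After: A=-1 B=5 C=-8 D=6 ZF=0 PC=12
Step 13: PC=12 exec 'SUB C, 6'. After: A=-1 B=5 C=-14 D=6 ZF=0 PC=13
Step 14: PC=13 exec 'SUB C, 3'. After: A=-1 B=5 C=-17 D=6 ZF=0 PC=14
Step 15: PC=14 exec 'HALT'. After: A=-1 B=5 C=-17 D=6 ZF=0 PC=14 HALTED
Total instructions executed: 15

Answer: 15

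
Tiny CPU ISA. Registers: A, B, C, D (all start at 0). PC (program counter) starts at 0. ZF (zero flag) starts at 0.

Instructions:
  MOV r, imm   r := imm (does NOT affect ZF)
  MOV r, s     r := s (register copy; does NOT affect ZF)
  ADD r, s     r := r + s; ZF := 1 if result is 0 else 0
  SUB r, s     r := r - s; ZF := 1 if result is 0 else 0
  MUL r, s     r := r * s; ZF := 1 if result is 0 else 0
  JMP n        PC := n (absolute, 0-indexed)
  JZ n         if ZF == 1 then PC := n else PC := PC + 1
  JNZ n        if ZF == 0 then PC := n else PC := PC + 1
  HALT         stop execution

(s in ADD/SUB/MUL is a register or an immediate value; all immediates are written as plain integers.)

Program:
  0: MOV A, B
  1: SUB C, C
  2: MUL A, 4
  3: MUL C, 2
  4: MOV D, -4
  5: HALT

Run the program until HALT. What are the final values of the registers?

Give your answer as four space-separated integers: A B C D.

Step 1: PC=0 exec 'MOV A, B'. After: A=0 B=0 C=0 D=0 ZF=0 PC=1
Step 2: PC=1 exec 'SUB C, C'. After: A=0 B=0 C=0 D=0 ZF=1 PC=2
Step 3: PC=2 exec 'MUL A, 4'. After: A=0 B=0 C=0 D=0 ZF=1 PC=3
Step 4: PC=3 exec 'MUL C, 2'. After: A=0 B=0 C=0 D=0 ZF=1 PC=4
Step 5: PC=4 exec 'MOV D, -4'. After: A=0 B=0 C=0 D=-4 ZF=1 PC=5
Step 6: PC=5 exec 'HALT'. After: A=0 B=0 C=0 D=-4 ZF=1 PC=5 HALTED

Answer: 0 0 0 -4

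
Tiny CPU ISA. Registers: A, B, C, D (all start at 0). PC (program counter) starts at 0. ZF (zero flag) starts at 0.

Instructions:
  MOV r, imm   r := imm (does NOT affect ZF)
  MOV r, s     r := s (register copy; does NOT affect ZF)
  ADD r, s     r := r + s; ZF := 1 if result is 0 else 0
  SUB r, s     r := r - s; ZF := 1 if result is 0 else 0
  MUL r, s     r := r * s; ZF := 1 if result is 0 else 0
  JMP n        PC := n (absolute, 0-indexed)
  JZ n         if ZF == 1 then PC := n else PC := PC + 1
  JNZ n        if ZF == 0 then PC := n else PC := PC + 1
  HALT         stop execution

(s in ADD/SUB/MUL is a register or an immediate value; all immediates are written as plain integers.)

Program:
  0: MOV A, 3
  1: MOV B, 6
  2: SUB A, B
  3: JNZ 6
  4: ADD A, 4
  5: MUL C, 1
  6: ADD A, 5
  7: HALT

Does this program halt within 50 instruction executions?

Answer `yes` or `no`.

Answer: yes

Derivation:
Step 1: PC=0 exec 'MOV A, 3'. After: A=3 B=0 C=0 D=0 ZF=0 PC=1
Step 2: PC=1 exec 'MOV B, 6'. After: A=3 B=6 C=0 D=0 ZF=0 PC=2
Step 3: PC=2 exec 'SUB A, B'. After: A=-3 B=6 C=0 D=0 ZF=0 PC=3
Step 4: PC=3 exec 'JNZ 6'. After: A=-3 B=6 C=0 D=0 ZF=0 PC=6
Step 5: PC=6 exec 'ADD A, 5'. After: A=2 B=6 C=0 D=0 ZF=0 PC=7
Step 6: PC=7 exec 'HALT'. After: A=2 B=6 C=0 D=0 ZF=0 PC=7 HALTED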